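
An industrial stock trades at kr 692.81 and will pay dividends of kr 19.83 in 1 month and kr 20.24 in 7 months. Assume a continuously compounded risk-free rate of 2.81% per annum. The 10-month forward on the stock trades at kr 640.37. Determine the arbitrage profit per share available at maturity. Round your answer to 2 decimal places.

PV(dividends) I = 19.83·e^(−0.0281·1/12) + 20.24·e^(−0.0281·7/12) = 39.6946
Fair forward F* = (S − I)·e^(rT) = (692.81 − 39.6946)·e^0.023417 = 653.1154 × 1.023693 = 668.5897
Market kr 640.37 < fair 668.5897: forward underpriced → reverse cash-and-carry (short the stock, invest proceeds at r, pay the dividends, go long the forward).
Profit at T = |F_mkt − F*| = |640.37 − 668.5897| = kr 28.22 per share

kr 28.22 per share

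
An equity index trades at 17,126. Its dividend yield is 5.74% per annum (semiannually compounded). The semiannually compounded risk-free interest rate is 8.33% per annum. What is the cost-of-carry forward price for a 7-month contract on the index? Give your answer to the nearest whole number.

17,378

F = S · (1+r/2)^(2T) / (1+q/2)^(2T)
= 17126 × 1.048758 / 1.033563 = 17126 × 1.014702
F = 17,378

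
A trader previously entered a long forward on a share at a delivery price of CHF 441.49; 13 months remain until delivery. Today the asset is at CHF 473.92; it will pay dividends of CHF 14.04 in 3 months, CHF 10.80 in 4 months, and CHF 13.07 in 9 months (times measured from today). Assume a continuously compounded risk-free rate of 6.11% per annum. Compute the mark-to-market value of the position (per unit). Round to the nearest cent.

PV(remaining dividends) I = 14.04·e^(−0.0611·3/12) + 10.80·e^(−0.0611·4/12) + 13.07·e^(−0.0611·9/12) = 36.8940
Current forward F = (S − I)·e^(rT) = (473.92 − 36.8940)·e^(0.0611·13/12) = 437.0260 × 1.068431 = 466.9321
Value (long) = (F − K)·e^(−rT) = (466.9321 − 441.49) × 0.935951 = 23.8126
Value = CHF 23.81

CHF 23.81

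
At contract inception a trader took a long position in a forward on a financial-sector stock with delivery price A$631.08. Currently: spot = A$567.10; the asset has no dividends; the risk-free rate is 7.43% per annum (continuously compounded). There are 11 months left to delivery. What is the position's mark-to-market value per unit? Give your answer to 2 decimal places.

-A$22.43

Current fair forward for the remaining 11 months: F = S·e^(r·T), r = 0.0743
F = 567.10 · e^(0.0743 × 11/12) = 567.10 × 1.070481 = 607.0698
Value of long forward = (F − K)·e^(−rT) = (607.0698 − 631.08) · e^(−0.0743·11/12)
= -24.0102 × 0.934159 = -22.43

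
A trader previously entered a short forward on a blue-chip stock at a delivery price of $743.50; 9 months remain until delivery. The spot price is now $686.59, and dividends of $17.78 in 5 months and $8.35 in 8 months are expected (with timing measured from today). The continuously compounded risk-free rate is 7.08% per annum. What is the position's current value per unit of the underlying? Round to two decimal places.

$43.69

PV(remaining dividends) I = 17.78·e^(−0.0708·5/12) + 8.35·e^(−0.0708·8/12) = 25.2282
Current forward F = (S − I)·e^(rT) = (686.59 − 25.2282)·e^(0.0708·9/12) = 661.3618 × 1.054535 = 697.4292
Value (long) = (F − K)·e^(−rT) = (697.4292 − 743.50) × 0.948285 = -43.6882
Short position value = −(long value) = $43.69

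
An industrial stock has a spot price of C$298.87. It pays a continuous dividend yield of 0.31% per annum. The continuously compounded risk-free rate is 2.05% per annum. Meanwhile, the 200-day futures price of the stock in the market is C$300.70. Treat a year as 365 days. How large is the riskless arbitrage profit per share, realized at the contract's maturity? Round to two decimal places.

C$1.03 per share

Fair futures: F* = S·e^(carry·T), with carry = (r − q) = 0.0205 − 0.0031 = 0.0174
F* = 298.87 · e^(0.0174 × 200/365) = 298.87 · e^0.009534 = 298.87 × 1.009580 = C$301.7332
Market C$300.70 < fair C$301.7332: forward underpriced → reverse cash-and-carry (short spot, go long the forward).
At maturity, profit = |F_mkt − F*| = |300.70 − 301.7332| = C$1.03 per share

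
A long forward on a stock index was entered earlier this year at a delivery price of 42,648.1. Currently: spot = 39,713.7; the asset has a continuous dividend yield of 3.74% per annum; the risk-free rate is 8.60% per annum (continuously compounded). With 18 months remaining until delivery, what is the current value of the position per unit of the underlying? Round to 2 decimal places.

Current fair forward for the remaining 18 months: F = S·e^((r − q)·T), (r − q) = 0.0860 − 0.0374 = 0.0486
F = 39713.7 · e^(0.0486 × 18/12) = 39713.7 × 1.07562297 = 42716.9679
Value of long forward = (F − K)·e^(−rT) = (42716.9679 − 42648.1) · e^(−0.0860·18/12)
= 68.8679 × 0.87897397 = 60.53

60.53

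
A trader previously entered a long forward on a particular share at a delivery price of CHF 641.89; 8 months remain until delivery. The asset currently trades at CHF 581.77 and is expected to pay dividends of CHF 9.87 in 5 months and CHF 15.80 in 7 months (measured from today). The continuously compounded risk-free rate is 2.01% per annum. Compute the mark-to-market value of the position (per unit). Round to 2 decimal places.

PV(remaining dividends) I = 9.87·e^(−0.0201·5/12) + 15.80·e^(−0.0201·7/12) = 25.4035
Current forward F = (S − I)·e^(rT) = (581.77 − 25.4035)·e^(0.0201·8/12) = 556.3665 × 1.013490 = 563.8719
Value (long) = (F − K)·e^(−rT) = (563.8719 − 641.89) × 0.986689 = -76.9796
Value = -CHF 76.98

-CHF 76.98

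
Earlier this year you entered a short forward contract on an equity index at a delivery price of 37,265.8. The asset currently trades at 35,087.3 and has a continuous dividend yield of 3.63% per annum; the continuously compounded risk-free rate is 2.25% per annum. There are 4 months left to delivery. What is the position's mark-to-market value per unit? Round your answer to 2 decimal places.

Current fair forward for the remaining 4 months: F = S·e^((r − q)·T), (r − q) = 0.0225 − 0.0363 = -0.0138
F = 35087.3 · e^(-0.0138 × 4/12) = 35087.3 × 0.99541056 = 34926.2689
Value of long forward = (F − K)·e^(−rT) = (34926.2689 − 37265.8) · e^(−0.0225·4/12)
= -2339.5311 × 0.99252805 = -2322.05
Short position value = −(long value) = 2322.05

2322.05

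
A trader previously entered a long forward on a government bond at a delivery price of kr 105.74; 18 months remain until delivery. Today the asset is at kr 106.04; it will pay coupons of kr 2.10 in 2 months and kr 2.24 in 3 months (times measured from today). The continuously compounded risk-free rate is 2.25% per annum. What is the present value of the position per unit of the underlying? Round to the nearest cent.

PV(remaining coupons) I = 2.10·e^(−0.0225·2/12) + 2.24·e^(−0.0225·3/12) = 4.3196
Current forward F = (S − I)·e^(rT) = (106.04 − 4.3196)·e^(0.0225·18/12) = 101.7204 × 1.034326 = 105.2121
Value (long) = (F − K)·e^(−rT) = (105.2121 − 105.74) × 0.966813 = -0.5104
Value = -kr 0.51

-kr 0.51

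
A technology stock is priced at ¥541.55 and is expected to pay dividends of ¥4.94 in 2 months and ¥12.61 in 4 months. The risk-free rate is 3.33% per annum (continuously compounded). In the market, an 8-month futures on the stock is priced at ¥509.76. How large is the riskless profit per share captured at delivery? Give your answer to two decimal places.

¥26.17 per share

PV(dividends) I = 4.94·e^(−0.0333·2/12) + 12.61·e^(−0.0333·4/12) = 17.3835
Fair futures F* = (S − I)·e^(rT) = (541.55 − 17.3835)·e^0.022200 = 524.1665 × 1.022448 = 535.9330
Market ¥509.76 < fair 535.9330: forward underpriced → reverse cash-and-carry (short the stock, invest proceeds at r, pay the dividends, go long the forward).
Profit at T = |F_mkt − F*| = |509.76 − 535.9330| = ¥26.17 per share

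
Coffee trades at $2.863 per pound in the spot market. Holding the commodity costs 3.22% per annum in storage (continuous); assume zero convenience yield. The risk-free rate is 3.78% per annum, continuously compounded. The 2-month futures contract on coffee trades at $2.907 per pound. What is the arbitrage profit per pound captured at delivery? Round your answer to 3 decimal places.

$0.010 per pound

Fair futures: F* = S·e^(carry·T), with carry = (r + u) = 0.0378 + 0.0322 = 0.0700
F* = 2.863 · e^(0.0700 × 2/12) = 2.863 · e^0.011667 = 2.863 × 1.011735 = $2.8966
Market $2.907 > fair $2.8966: forward overpriced → cash-and-carry (buy spot, short the forward).
At maturity, profit = |F_mkt − F*| = |2.907 − 2.8966| = $0.010 per pound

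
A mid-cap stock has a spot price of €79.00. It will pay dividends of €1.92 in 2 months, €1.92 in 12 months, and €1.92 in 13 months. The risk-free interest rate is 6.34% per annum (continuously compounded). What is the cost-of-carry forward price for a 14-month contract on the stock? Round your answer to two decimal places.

€79.15

PV(dividends) I = 1.92·e^(−0.0634·2/12) + 1.92·e^(−0.0634·12/12) + 1.92·e^(−0.0634·13/12)
I = 1.8998 + 1.8021 + 1.7926 = 5.4945
F = (S − I)·e^(rT) = (79.00 − 5.4945) · e^(0.0634·14/12)
= 73.5055 · e^0.073967 = 73.5055 × 1.076771 = €79.15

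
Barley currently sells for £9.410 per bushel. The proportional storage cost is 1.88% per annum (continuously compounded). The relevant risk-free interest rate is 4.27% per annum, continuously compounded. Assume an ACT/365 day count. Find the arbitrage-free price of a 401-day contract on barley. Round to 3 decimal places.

£10.068 per bushel

Net carry = r + u − y = 0.0427 + 0.0188 − 0.0000 = 0.0615
F = S·e^((r+u−y)T) = 9.410 · e^(0.0615 × 401/365) = 9.410 · e^0.067566
= 9.410 × 1.069901 = £10.068 per bushel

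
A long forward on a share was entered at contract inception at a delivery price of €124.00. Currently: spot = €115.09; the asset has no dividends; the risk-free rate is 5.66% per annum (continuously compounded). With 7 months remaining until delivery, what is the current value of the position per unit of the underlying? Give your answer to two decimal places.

-€4.88

Current fair forward for the remaining 7 months: F = S·e^(r·T), r = 0.0566
F = 115.09 · e^(0.0566 × 7/12) = 115.09 × 1.033568 = 118.9533
Value of long forward = (F − K)·e^(−rT) = (118.9533 − 124.00) · e^(−0.0566·7/12)
= -5.0467 × 0.967522 = -4.88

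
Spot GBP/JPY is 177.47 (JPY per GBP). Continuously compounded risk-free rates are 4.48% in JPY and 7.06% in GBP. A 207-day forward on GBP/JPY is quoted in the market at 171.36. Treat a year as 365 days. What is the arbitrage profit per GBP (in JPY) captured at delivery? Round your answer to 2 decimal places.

Fair forward: F* = S·e^(carry·T), with carry = (r_JPY − r_GBP) = 0.0448 − 0.0706 = -0.0258
F* = 177.47 · e^(-0.0258 × 207/365) = 177.47 · e^-0.014632 = 177.47 × 0.985475 = 174.8922
Market 171.36 < fair 174.8922: forward underpriced → reverse cash-and-carry (short spot, go long the forward).
At maturity, profit = |F_mkt − F*| = |171.36 − 174.8922| = 3.53 per GBP (in JPY)

3.53 per GBP (in JPY)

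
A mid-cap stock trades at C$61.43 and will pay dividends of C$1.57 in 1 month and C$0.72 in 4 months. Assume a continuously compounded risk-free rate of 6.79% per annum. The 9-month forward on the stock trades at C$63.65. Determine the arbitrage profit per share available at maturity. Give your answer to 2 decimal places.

PV(dividends) I = 1.57·e^(−0.0679·1/12) + 0.72·e^(−0.0679·4/12) = 2.2650
Fair forward F* = (S − I)·e^(rT) = (61.43 − 2.2650)·e^0.050925 = 59.1650 × 1.052244 = 62.2560
Market C$63.65 > fair 62.2560: forward overpriced → cash-and-carry (borrow at r, buy the stock and collect the dividends, short the forward).
Profit at T = |F_mkt − F*| = |63.65 − 62.2560| = C$1.39 per share

C$1.39 per share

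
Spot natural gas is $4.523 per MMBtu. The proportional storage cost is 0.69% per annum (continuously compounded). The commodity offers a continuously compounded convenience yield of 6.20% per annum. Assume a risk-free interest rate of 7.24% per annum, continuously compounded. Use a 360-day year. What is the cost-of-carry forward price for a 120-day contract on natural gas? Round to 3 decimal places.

$4.549 per MMBtu

Net carry = r + u − y = 0.0724 + 0.0069 − 0.0620 = 0.0173
F = S·e^((r+u−y)T) = 4.523 · e^(0.0173 × 120/360) = 4.523 · e^0.005767
= 4.523 × 1.005784 = $4.549 per MMBtu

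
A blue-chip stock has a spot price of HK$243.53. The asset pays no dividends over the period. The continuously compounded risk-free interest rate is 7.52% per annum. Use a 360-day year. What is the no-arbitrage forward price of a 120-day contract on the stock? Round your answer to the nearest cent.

F = S·e^(rT) = 243.53 · e^(0.0752 × 120/360)
= 243.53 · e^0.025067 = 243.53 × 1.025384
F = HK$249.71

HK$249.71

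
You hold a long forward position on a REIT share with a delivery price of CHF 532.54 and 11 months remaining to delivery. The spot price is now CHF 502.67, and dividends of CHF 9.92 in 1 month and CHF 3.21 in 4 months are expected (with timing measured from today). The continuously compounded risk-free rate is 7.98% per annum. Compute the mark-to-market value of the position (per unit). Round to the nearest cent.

PV(remaining dividends) I = 9.92·e^(−0.0798·1/12) + 3.21·e^(−0.0798·4/12) = 12.9800
Current forward F = (S − I)·e^(rT) = (502.67 − 12.9800)·e^(0.0798·11/12) = 489.6900 × 1.075892 = 526.8536
Value (long) = (F − K)·e^(−rT) = (526.8536 − 532.54) × 0.929461 = -5.2853
Value = -CHF 5.29

-CHF 5.29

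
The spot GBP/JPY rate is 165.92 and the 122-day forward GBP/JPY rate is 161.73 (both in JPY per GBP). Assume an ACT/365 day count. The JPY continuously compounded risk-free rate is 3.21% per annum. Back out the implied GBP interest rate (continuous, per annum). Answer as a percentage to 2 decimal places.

F = S·e^((r_JPY − r_GBP)T) ⇒ r_GBP = r_JPY − ln(F/S)/T
ln(161.73/165.92) = -0.025577; /(122/365) = -0.076521
r_GBP = 0.0321 + 0.076521 = 0.108621
r_GBP = 10.86%

10.86%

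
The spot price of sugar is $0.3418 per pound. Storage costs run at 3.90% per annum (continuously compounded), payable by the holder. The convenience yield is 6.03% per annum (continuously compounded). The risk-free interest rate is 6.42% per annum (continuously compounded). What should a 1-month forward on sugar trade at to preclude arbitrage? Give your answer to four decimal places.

$0.3430 per pound

Net carry = r + u − y = 0.0642 + 0.0390 − 0.0603 = 0.0429
F = S·e^((r+u−y)T) = 0.3418 · e^(0.0429 × 1/12) = 0.3418 · e^0.003575
= 0.3418 × 1.003581 = $0.3430 per pound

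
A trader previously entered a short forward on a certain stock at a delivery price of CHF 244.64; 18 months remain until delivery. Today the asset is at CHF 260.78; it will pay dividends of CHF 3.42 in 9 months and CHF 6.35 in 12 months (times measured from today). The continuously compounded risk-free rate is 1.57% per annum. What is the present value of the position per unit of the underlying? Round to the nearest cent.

PV(remaining dividends) I = 3.42·e^(−0.0157·9/12) + 6.35·e^(−0.0157·12/12) = 9.6310
Current forward F = (S − I)·e^(rT) = (260.78 − 9.6310)·e^(0.0157·18/12) = 251.1490 × 1.023829 = 257.1336
Value (long) = (F − K)·e^(−rT) = (257.1336 − 244.64) × 0.976725 = 12.2028
Short position value = −(long value) = -CHF 12.20

-CHF 12.20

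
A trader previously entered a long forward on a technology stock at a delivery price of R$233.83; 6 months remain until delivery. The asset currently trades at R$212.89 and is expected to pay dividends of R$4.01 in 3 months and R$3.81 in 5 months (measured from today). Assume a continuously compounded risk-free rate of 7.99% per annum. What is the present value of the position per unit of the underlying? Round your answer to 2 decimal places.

PV(remaining dividends) I = 4.01·e^(−0.0799·3/12) + 3.81·e^(−0.0799·5/12) = 7.6159
Current forward F = (S − I)·e^(rT) = (212.89 − 7.6159)·e^(0.0799·6/12) = 205.2741 × 1.040759 = 213.6409
Value (long) = (F − K)·e^(−rT) = (213.6409 − 233.83) × 0.960837 = -19.3984
Value = -R$19.40

-R$19.40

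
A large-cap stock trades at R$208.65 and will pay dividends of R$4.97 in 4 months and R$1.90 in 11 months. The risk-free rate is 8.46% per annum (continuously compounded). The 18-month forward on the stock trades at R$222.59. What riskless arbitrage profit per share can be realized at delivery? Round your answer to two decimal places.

PV(dividends) I = 4.97·e^(−0.0846·4/12) + 1.90·e^(−0.0846·11/12) = 6.5900
Fair forward F* = (S − I)·e^(rT) = (208.65 − 6.5900)·e^0.126900 = 202.0600 × 1.135303 = 229.3993
Market R$222.59 < fair 229.3993: forward underpriced → reverse cash-and-carry (short the stock, invest proceeds at r, pay the dividends, go long the forward).
Profit at T = |F_mkt − F*| = |222.59 − 229.3993| = R$6.81 per share

R$6.81 per share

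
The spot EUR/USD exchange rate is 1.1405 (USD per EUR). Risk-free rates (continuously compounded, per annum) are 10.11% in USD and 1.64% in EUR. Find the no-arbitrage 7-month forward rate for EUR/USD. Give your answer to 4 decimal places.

F = S·e^((r_USD − r_EUR)T) = 1.1405 · e^((0.1011 − 0.0164) × 7/12)
= 1.1405 · e^0.049408 = 1.1405 × 1.050649
F = 1.1983 USD per EUR

1.1983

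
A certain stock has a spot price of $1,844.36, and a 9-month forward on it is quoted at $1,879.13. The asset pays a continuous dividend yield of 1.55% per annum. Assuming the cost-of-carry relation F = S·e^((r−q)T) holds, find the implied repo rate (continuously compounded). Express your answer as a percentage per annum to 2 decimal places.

From F = S·e^((r−q)T): (r − q) = ln(F/S)/T
ln(1879.13/1844.36) = ln(1.018852) = 0.018677
(r − q) = 0.018677 / (9/12) = 0.024903
r = ln(F/S)/T + q = 0.024903 + 0.0155 = 0.040403
r = 4.04%

4.04%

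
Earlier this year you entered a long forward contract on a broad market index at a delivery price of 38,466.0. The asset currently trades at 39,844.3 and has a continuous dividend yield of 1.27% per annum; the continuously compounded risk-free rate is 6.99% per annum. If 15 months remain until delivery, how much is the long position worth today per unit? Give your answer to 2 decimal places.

3969.09

Current fair forward for the remaining 15 months: F = S·e^((r − q)·T), (r − q) = 0.0699 − 0.0127 = 0.0572
F = 39844.3 · e^(0.0572 × 15/12) = 39844.3 × 1.07411815 = 42797.4858
Value of long forward = (F − K)·e^(−rT) = (42797.4858 − 38466.0) · e^(−0.0699·15/12)
= 4331.4858 × 0.91633341 = 3969.09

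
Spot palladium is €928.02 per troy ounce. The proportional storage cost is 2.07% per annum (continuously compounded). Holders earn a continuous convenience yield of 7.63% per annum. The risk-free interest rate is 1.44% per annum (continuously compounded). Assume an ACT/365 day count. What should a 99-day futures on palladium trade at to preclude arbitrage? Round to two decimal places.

€917.71 per troy ounce

Net carry = r + u − y = 0.0144 + 0.0207 − 0.0763 = -0.0412
F = S·e^((r+u−y)T) = 928.02 · e^(-0.0412 × 99/365) = 928.02 · e^-0.011175
= 928.02 × 0.988887 = €917.71 per troy ounce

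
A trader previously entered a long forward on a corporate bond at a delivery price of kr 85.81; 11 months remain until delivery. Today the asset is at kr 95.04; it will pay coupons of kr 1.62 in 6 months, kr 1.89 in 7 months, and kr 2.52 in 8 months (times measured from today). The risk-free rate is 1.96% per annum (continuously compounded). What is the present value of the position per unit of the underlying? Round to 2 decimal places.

PV(remaining coupons) I = 1.62·e^(−0.0196·6/12) + 1.89·e^(−0.0196·7/12) + 2.52·e^(−0.0196·8/12) = 5.9600
Current forward F = (S − I)·e^(rT) = (95.04 − 5.9600)·e^(0.0196·11/12) = 89.0800 × 1.018129 = 90.6949
Value (long) = (F − K)·e^(−rT) = (90.6949 − 85.81) × 0.982194 = 4.7979
Value = kr 4.80

kr 4.80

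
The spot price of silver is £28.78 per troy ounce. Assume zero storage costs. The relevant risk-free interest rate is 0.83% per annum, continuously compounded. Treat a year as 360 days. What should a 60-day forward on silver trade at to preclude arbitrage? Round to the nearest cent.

F = S·e^(rT) = 28.78 · e^(0.0083 × 60/360) = 28.78 · e^0.001383
= 28.78 × 1.001384 = £28.82 per troy ounce

£28.82 per troy ounce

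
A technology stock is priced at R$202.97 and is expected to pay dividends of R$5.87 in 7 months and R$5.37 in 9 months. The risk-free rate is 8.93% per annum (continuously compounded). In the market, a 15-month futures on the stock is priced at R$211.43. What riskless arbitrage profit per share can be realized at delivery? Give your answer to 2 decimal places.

PV(dividends) I = 5.87·e^(−0.0893·7/12) + 5.37·e^(−0.0893·9/12) = 10.5942
Fair futures F* = (S − I)·e^(rT) = (202.97 − 10.5942)·e^0.111625 = 192.3758 × 1.118093 = 215.0940
Market R$211.43 < fair 215.0940: forward underpriced → reverse cash-and-carry (short the stock, invest proceeds at r, pay the dividends, go long the forward).
Profit at T = |F_mkt − F*| = |211.43 − 215.0940| = R$3.66 per share

R$3.66 per share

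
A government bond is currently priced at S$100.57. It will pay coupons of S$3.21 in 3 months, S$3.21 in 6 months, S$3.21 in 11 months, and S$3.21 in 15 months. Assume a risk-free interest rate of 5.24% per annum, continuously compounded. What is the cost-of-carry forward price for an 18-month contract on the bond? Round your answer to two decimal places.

PV(coupons) I = 3.21·e^(−0.0524·3/12) + 3.21·e^(−0.0524·6/12) + 3.21·e^(−0.0524·11/12) + 3.21·e^(−0.0524·15/12)
I = 3.1682 + 3.1270 + 3.0595 + 3.0065 = 12.3612
F = (S − I)·e^(rT) = (100.57 − 12.3612) · e^(0.0524·18/12)
= 88.2088 · e^0.078600 = 88.2088 × 1.081772 = S$95.42

S$95.42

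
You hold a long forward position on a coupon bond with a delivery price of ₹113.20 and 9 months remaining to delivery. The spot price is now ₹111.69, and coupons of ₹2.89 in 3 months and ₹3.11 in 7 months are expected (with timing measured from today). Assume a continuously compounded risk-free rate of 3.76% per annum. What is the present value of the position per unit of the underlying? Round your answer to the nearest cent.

PV(remaining coupons) I = 2.89·e^(−0.0376·3/12) + 3.11·e^(−0.0376·7/12) = 5.9055
Current forward F = (S − I)·e^(rT) = (111.69 − 5.9055)·e^(0.0376·9/12) = 105.7845 × 1.028601 = 108.8100
Value (long) = (F − K)·e^(−rT) = (108.8100 − 113.20) × 0.972194 = -4.2679
Value = -₹4.27

-₹4.27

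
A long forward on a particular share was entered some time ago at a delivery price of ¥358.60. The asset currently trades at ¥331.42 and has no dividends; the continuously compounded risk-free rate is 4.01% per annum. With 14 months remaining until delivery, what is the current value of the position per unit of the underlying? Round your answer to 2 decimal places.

Current fair forward for the remaining 14 months: F = S·e^(r·T), r = 0.0401
F = 331.42 · e^(0.0401 × 14/12) = 331.42 × 1.047895 = 347.2934
Value of long forward = (F − K)·e^(−rT) = (347.2934 − 358.60) · e^(−0.0401·14/12)
= -11.3066 × 0.954294 = -10.79

-¥10.79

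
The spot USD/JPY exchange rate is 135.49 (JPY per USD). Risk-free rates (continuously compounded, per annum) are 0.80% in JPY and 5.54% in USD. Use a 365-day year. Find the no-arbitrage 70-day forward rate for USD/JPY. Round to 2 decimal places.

134.26

F = S·e^((r_JPY − r_USD)T) = 135.49 · e^((0.0080 − 0.0554) × 70/365)
= 135.49 · e^-0.009090 = 135.49 × 0.990951
F = 134.26 JPY per USD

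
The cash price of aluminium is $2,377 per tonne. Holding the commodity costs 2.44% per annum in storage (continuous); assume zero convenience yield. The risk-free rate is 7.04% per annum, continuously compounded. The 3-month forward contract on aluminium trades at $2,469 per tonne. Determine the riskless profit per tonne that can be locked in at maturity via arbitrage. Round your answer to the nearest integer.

$35 per tonne

Fair forward: F* = S·e^(carry·T), with carry = (r + u) = 0.0704 + 0.0244 = 0.0948
F* = 2377 · e^(0.0948 × 3/12) = 2377 · e^0.023700 = 2377 × 1.023983 = $2434.0076
Market $2469 > fair $2434.0076: forward overpriced → cash-and-carry (buy spot, short the forward).
At maturity, profit = |F_mkt − F*| = |2469 − 2434.0076| = $35 per tonne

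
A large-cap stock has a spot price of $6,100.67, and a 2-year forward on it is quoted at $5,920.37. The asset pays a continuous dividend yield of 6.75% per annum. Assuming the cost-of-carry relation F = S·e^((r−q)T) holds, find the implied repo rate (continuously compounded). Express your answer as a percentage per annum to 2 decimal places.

5.25%

From F = S·e^((r−q)T): (r − q) = ln(F/S)/T
ln(5920.37/6100.67) = ln(0.970446) = -0.030000
(r − q) = -0.030000 / (2) = -0.015000
r = ln(F/S)/T + q = -0.015000 + 0.0675 = 0.052500
r = 5.25%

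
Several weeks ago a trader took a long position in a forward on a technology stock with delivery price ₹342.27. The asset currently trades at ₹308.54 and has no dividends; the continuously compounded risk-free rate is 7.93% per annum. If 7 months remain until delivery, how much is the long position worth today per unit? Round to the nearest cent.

-₹18.26

Current fair forward for the remaining 7 months: F = S·e^(r·T), r = 0.0793
F = 308.54 · e^(0.0793 × 7/12) = 308.54 × 1.047345 = 323.1478
Value of long forward = (F − K)·e^(−rT) = (323.1478 − 342.27) · e^(−0.0793·7/12)
= -19.1222 × 0.954795 = -18.26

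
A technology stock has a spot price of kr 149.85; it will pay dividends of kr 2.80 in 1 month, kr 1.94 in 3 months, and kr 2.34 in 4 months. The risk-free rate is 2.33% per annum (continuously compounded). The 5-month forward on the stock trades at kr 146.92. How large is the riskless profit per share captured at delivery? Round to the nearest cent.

PV(dividends) I = 2.80·e^(−0.0233·1/12) + 1.94·e^(−0.0233·3/12) + 2.34·e^(−0.0233·4/12) = 7.0452
Fair forward F* = (S − I)·e^(rT) = (149.85 − 7.0452)·e^0.009708 = 142.8048 × 1.009755 = 144.1979
Market kr 146.92 > fair 144.1979: forward overpriced → cash-and-carry (borrow at r, buy the stock and collect the dividends, short the forward).
Profit at T = |F_mkt − F*| = |146.92 − 144.1979| = kr 2.72 per share

kr 2.72 per share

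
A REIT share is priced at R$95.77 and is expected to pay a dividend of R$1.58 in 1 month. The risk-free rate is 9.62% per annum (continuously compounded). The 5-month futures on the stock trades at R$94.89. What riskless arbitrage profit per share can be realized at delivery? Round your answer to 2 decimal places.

R$3.17 per share

PV(dividends) I = 1.58·e^(−0.0962·1/12) = 1.5674
Fair futures F* = (S − I)·e^(rT) = (95.77 − 1.5674)·e^0.040083 = 94.2026 × 1.040897 = 98.0552
Market R$94.89 < fair 98.0552: forward underpriced → reverse cash-and-carry (short the stock, invest proceeds at r, pay the dividends, go long the forward).
Profit at T = |F_mkt − F*| = |94.89 − 98.0552| = R$3.17 per share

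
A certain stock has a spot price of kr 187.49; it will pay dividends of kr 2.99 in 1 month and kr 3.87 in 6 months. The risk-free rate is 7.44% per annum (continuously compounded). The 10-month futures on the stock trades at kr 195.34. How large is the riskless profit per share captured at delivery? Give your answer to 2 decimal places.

kr 2.99 per share

PV(dividends) I = 2.99·e^(−0.0744·1/12) + 3.87·e^(−0.0744·6/12) = 6.7002
Fair futures F* = (S − I)·e^(rT) = (187.49 − 6.7002)·e^0.062000 = 180.7898 × 1.063962 = 192.3535
Market kr 195.34 > fair 192.3535: forward overpriced → cash-and-carry (borrow at r, buy the stock and collect the dividends, short the forward).
Profit at T = |F_mkt − F*| = |195.34 − 192.3535| = kr 2.99 per share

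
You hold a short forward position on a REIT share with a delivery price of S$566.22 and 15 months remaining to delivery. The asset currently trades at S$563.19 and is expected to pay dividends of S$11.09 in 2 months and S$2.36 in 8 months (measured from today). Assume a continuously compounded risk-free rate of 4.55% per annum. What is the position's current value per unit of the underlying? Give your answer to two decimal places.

PV(remaining dividends) I = 11.09·e^(−0.0455·2/12) + 2.36·e^(−0.0455·8/12) = 13.2957
Current forward F = (S − I)·e^(rT) = (563.19 − 13.2957)·e^(0.0455·15/12) = 549.8943 × 1.058523 = 582.0758
Value (long) = (F − K)·e^(−rT) = (582.0758 − 566.22) × 0.944712 = 14.9792
Short position value = −(long value) = -S$14.98

-S$14.98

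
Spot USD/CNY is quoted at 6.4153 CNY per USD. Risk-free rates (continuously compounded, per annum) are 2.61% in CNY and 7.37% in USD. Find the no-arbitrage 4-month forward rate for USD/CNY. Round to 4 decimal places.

F = S·e^((r_CNY − r_USD)T) = 6.4153 · e^((0.0261 − 0.0737) × 4/12)
= 6.4153 · e^-0.015867 = 6.4153 × 0.984258
F = 6.3143 CNY per USD

6.3143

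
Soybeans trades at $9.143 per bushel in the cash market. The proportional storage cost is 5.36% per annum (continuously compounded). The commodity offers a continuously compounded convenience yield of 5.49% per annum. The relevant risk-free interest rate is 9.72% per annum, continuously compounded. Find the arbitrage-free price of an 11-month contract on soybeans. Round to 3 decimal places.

Net carry = r + u − y = 0.0972 + 0.0536 − 0.0549 = 0.0959
F = S·e^((r+u−y)T) = 9.143 · e^(0.0959 × 11/12) = 9.143 · e^0.087908
= 9.143 × 1.091888 = $9.983 per bushel

$9.983 per bushel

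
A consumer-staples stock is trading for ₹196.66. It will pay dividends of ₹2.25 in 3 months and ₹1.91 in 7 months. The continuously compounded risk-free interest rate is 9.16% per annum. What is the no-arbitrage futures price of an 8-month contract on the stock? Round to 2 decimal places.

PV(dividends) I = 2.25·e^(−0.0916·3/12) + 1.91·e^(−0.0916·7/12)
I = 2.1991 + 1.8106 = 4.0097
F = (S − I)·e^(rT) = (196.66 − 4.0097) · e^(0.0916·8/12)
= 192.6503 · e^0.061067 = 192.6503 × 1.062970 = ₹204.78

₹204.78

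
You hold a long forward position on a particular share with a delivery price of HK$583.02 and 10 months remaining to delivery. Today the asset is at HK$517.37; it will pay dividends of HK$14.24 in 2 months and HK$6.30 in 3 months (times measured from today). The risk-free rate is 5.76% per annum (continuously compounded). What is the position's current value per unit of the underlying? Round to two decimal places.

PV(remaining dividends) I = 14.24·e^(−0.0576·2/12) + 6.30·e^(−0.0576·3/12) = 20.3139
Current forward F = (S − I)·e^(rT) = (517.37 − 20.3139)·e^(0.0576·10/12) = 497.0561 × 1.049171 = 521.4968
Value (long) = (F − K)·e^(−rT) = (521.4968 − 583.02) × 0.953134 = -58.6399
Value = -HK$58.64

-HK$58.64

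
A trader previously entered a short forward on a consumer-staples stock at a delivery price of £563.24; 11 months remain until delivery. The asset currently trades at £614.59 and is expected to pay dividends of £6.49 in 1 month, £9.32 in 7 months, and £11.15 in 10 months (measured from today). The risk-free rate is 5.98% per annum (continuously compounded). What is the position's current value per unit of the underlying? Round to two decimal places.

-£55.33

PV(remaining dividends) I = 6.49·e^(−0.0598·1/12) + 9.32·e^(−0.0598·7/12) + 11.15·e^(−0.0598·10/12) = 26.0662
Current forward F = (S − I)·e^(rT) = (614.59 − 26.0662)·e^(0.0598·11/12) = 588.5238 × 1.056347 = 621.6854
Value (long) = (F − K)·e^(−rT) = (621.6854 − 563.24) × 0.946659 = 55.3279
Short position value = −(long value) = -£55.33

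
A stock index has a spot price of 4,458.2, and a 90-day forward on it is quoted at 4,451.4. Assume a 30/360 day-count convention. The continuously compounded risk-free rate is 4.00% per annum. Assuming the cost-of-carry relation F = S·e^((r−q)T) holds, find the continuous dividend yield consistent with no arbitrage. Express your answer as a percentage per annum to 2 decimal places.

From F = S·e^((r−q)T): (r − q) = ln(F/S)/T
ln(4451.4/4458.2) = ln(0.998475) = -0.001526
(r − q) = -0.001526 / (90/360) = -0.006104
q = r − ln(F/S)/T = 0.0400 + 0.006104 = 0.046104
q = 4.61%

4.61%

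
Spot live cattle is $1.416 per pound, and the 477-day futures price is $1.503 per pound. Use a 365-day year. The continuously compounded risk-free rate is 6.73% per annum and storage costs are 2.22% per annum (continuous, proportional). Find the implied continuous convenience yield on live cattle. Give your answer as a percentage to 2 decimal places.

F = S·e^((r+u−y)T) ⇒ (r+u−y) = ln(F/S)/T
ln(1.503/1.416) = 0.059627; /T ⇒ 0.045627
y = r + u − ln(F/S)/T = 0.0673 + 0.0222 − 0.045627 = 0.043873
y = 4.39%

4.39%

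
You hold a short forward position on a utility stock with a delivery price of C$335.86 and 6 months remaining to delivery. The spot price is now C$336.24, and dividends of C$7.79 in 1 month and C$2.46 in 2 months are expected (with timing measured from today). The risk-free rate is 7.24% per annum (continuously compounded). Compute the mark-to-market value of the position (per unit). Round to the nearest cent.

-C$2.15

PV(remaining dividends) I = 7.79·e^(−0.0724·1/12) + 2.46·e^(−0.0724·2/12) = 10.1736
Current forward F = (S − I)·e^(rT) = (336.24 − 10.1736)·e^(0.0724·6/12) = 326.0664 × 1.036863 = 338.0862
Value (long) = (F − K)·e^(−rT) = (338.0862 − 335.86) × 0.964447 = 2.1471
Short position value = −(long value) = -C$2.15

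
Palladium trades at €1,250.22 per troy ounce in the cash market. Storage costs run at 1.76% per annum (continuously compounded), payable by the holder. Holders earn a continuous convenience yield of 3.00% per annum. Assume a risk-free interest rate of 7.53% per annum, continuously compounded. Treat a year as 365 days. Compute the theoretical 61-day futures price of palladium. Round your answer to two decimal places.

€1,263.43 per troy ounce

Net carry = r + u − y = 0.0753 + 0.0176 − 0.0300 = 0.0629
F = S·e^((r+u−y)T) = 1250.22 · e^(0.0629 × 61/365) = 1250.22 · e^0.01051205
= 1250.22 × 1.01056750 = €1,263.43 per troy ounce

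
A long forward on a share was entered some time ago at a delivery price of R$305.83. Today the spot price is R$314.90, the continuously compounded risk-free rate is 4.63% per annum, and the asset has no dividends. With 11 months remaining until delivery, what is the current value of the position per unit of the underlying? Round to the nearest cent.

R$21.78

Current fair forward for the remaining 11 months: F = S·e^(r·T), r = 0.0463
F = 314.90 · e^(0.0463 × 11/12) = 314.90 × 1.043355 = 328.5525
Value of long forward = (F − K)·e^(−rT) = (328.5525 − 305.83) · e^(−0.0463·11/12)
= 22.7225 × 0.958446 = 21.78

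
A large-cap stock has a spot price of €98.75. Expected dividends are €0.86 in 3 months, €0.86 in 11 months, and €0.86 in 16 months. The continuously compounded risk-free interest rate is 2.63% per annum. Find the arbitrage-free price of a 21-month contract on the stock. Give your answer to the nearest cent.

PV(dividends) I = 0.86·e^(−0.0263·3/12) + 0.86·e^(−0.0263·11/12) + 0.86·e^(−0.0263·16/12)
I = 0.8544 + 0.8395 + 0.8304 = 2.5243
F = (S − I)·e^(rT) = (98.75 − 2.5243) · e^(0.0263·21/12)
= 96.2257 · e^0.046025 = 96.2257 × 1.047101 = €100.76

€100.76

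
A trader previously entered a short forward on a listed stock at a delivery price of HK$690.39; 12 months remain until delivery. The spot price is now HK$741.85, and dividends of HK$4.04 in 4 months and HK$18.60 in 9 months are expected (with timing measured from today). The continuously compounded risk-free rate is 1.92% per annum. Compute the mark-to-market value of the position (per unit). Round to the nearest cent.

PV(remaining dividends) I = 4.04·e^(−0.0192·4/12) + 18.60·e^(−0.0192·9/12) = 22.3483
Current forward F = (S − I)·e^(rT) = (741.85 − 22.3483)·e^(0.0192·12/12) = 719.5017 × 1.019386 = 733.4500
Value (long) = (F − K)·e^(−rT) = (733.4500 − 690.39) × 0.980983 = 42.2411
Short position value = −(long value) = -HK$42.24

-HK$42.24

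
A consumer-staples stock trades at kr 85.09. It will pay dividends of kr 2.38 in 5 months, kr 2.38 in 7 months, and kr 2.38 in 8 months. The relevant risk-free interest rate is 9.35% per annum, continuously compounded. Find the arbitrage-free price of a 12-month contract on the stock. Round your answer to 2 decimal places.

PV(dividends) I = 2.38·e^(−0.0935·5/12) + 2.38·e^(−0.0935·7/12) + 2.38·e^(−0.0935·8/12)
I = 2.2891 + 2.2537 + 2.2362 = 6.7790
F = (S − I)·e^(rT) = (85.09 − 6.7790) · e^(0.0935·12/12)
= 78.3110 · e^0.093500 = 78.3110 × 1.098011 = kr 85.99

kr 85.99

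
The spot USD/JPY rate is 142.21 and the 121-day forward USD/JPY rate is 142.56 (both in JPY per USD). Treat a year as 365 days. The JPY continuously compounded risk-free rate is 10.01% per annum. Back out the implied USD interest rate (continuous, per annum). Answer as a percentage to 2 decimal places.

9.27%

F = S·e^((r_JPY − r_USD)T) ⇒ r_USD = r_JPY − ln(F/S)/T
ln(142.56/142.21) = 0.002458; /(121/365) = 0.007415
r_USD = 0.1001 − 0.007415 = 0.092685
r_USD = 9.27%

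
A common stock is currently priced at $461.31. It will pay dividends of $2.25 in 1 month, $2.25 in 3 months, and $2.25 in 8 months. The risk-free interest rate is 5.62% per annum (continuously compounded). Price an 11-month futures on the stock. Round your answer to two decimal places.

PV(dividends) I = 2.25·e^(−0.0562·1/12) + 2.25·e^(−0.0562·3/12) + 2.25·e^(−0.0562·8/12)
I = 2.2395 + 2.2186 + 2.1673 = 6.6254
F = (S − I)·e^(rT) = (461.31 − 6.6254) · e^(0.0562·11/12)
= 454.6846 · e^0.051517 = 454.6846 × 1.052867 = $478.72

$478.72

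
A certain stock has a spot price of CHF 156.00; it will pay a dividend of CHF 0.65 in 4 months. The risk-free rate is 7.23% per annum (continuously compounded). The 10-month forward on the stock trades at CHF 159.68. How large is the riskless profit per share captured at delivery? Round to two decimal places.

PV(dividends) I = 0.65·e^(−0.0723·4/12) = 0.6345
Fair forward F* = (S − I)·e^(rT) = (156.00 − 0.6345)·e^0.060250 = 155.3655 × 1.062102 = 165.0140
Market CHF 159.68 < fair 165.0140: forward underpriced → reverse cash-and-carry (short the stock, invest proceeds at r, pay the dividends, go long the forward).
Profit at T = |F_mkt − F*| = |159.68 − 165.0140| = CHF 5.33 per share

CHF 5.33 per share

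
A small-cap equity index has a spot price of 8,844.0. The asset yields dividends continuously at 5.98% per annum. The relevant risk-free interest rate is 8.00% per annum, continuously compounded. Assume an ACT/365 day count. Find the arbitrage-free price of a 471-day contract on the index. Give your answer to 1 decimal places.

9,077.6

F = S·e^((r − q)T) = 8844.0 · e^((0.0800 − 0.0598) × 471/365)
= 8844.0 · e^0.026066 = 8844.0 × 1.026409
F = 9,077.6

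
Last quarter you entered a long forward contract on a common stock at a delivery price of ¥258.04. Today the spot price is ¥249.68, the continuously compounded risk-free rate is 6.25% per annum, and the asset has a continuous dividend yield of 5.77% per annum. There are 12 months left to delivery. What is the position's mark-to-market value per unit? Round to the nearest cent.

-¥6.72

Current fair forward for the remaining 12 months: F = S·e^((r − q)·T), (r − q) = 0.0625 − 0.0577 = 0.0048
F = 249.68 · e^(0.0048 × 12/12) = 249.68 × 1.004812 = 250.8815
Value of long forward = (F − K)·e^(−rT) = (250.8815 − 258.04) · e^(−0.0625·12/12)
= -7.1585 × 0.939413 = -6.72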